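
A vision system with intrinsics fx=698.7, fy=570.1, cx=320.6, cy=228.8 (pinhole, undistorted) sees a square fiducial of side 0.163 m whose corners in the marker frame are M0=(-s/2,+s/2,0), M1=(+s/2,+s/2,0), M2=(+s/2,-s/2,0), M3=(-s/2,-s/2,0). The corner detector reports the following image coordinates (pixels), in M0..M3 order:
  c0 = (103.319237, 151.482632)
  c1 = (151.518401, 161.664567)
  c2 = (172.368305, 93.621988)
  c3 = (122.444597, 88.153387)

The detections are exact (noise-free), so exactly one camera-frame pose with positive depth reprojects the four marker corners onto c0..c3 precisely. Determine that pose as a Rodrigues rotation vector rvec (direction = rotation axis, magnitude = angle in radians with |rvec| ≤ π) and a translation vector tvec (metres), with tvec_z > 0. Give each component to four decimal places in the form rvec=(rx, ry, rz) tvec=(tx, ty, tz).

Intrinsics K: fx=698.7, fy=570.1, cx=320.6, cy=228.8
Marker side s = 0.163 m; corners in marker frame (Z=0):
  M0 = (-0.0815, +0.0815, 0)
  M1 = (+0.0815, +0.0815, 0)
  M2 = (+0.0815, -0.0815, 0)
  M3 = (-0.0815, -0.0815, 0)
Detected image corners:
  c0 = (103.319237, 151.482632) px
  c1 = (151.518401, 161.664567) px
  c2 = (172.368305, 93.621988) px
  c3 = (122.444597, 88.153387) px
Planar DLT: solve 8×8 A·h = b for H (H[2,2]=1):
  H  [+239.91710 -117.67430 +136.49608]
  H  [-6.93030 +406.74140 +123.68163]
  H  [-0.44434 +0.03462 +1.00000]
B = K⁻¹H; ‖b₁‖=0.724260, ‖b₂‖=0.724260; λ = 2/(‖b₁‖+‖b₂‖) = 1.380719, sign → tz>0 ⇒ λ=+1.380719
r₁ = λ·B[:,0] = (+0.75562,+0.22944,-0.61351); r₂ = λ·B[:,1] = (-0.25447,+0.96590,+0.04780)
r₃ = r₁×r₂ = (+0.60356,+0.12000,+0.78824); SVD([r₁ r₂ r₃]) → R = UVᵀ:
  R  [+0.75562 -0.25447 +0.60356]
  R  [+0.22944 +0.96590 +0.12000]
  R  [-0.61351 +0.04780 +0.78824]
t = (-0.36381, -0.25459, +1.38072) m
tr R = 2.509752; θ = arccos((tr R − 1)/2) = 0.715332 rad = 40.985°
axis k = ((R−Rᵀ)₃₂, (R−Rᵀ)₁₃, (R−Rᵀ)₂₁) / (2 sinθ) = (-0.055039, +0.927834, +0.368911)
rvec = θ·k = (-0.039371, +0.663709, +0.263894)

rvec=(-0.0394, 0.6637, 0.2639) tvec=(-0.3638, -0.2546, 1.3807)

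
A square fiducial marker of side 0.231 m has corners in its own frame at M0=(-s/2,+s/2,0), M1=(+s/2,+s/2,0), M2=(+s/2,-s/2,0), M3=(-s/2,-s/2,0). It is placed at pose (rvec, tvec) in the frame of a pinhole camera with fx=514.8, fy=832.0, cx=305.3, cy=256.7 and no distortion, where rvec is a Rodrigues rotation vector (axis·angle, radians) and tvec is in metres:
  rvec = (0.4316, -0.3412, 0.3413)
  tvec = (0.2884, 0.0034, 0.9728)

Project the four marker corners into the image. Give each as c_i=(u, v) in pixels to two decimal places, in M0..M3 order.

c0=(380.27, 319.89) c1=(473.70, 359.38) c2=(534.77, 199.94) c3=(439.12, 140.76)

Intrinsics K: fx=514.8, fy=832.0, cx=305.3, cy=256.7
Marker side s = 0.231 m; corners in marker frame (Z=0):
  M0 = (-0.1155, +0.1155, 0)
  M1 = (+0.1155, +0.1155, 0)
  M2 = (+0.1155, -0.1155, 0)
  M3 = (-0.1155, -0.1155, 0)
rvec = (0.4316, -0.3412, 0.3413), |rvec| = θ = 0.64744 rad = 37.096°
Rodrigues: sinθ=0.60315, 1−cosθ=0.20237; R = I + sinθ·[k]× + (1−cosθ)·[k]×²:
    [+0.88756 -0.38904 -0.24674]
    [+0.24686 +0.85383 -0.45829]
    [+0.38897 +0.34585 +0.85387]
t = (0.2884, 0.0034, 0.9728) m
M0: Pc = R·M0+t = (+0.14095, +0.07351, +0.96782); u = 514.8·(+0.14095)/0.96782 + 305.3 = 380.2749, v = 832.0·(+0.07351)/0.96782 + 256.7 = 319.8903
M1: Pc = R·M1+t = (+0.34598, +0.13053, +1.05767); u = 514.8·(+0.34598)/1.05767 + 305.3 = 473.6978, v = 832.0·(+0.13053)/1.05767 + 256.7 = 359.3788
M2: Pc = R·M2+t = (+0.43585, -0.06671, +0.97778); u = 514.8·(+0.43585)/0.97778 + 305.3 = 534.7733, v = 832.0·(-0.06671)/0.97778 + 256.7 = 199.9396
M3: Pc = R·M3+t = (+0.23082, -0.12373, +0.88793); u = 514.8·(+0.23082)/0.88793 + 305.3 = 439.1250, v = 832.0·(-0.12373)/0.88793 + 256.7 = 140.7638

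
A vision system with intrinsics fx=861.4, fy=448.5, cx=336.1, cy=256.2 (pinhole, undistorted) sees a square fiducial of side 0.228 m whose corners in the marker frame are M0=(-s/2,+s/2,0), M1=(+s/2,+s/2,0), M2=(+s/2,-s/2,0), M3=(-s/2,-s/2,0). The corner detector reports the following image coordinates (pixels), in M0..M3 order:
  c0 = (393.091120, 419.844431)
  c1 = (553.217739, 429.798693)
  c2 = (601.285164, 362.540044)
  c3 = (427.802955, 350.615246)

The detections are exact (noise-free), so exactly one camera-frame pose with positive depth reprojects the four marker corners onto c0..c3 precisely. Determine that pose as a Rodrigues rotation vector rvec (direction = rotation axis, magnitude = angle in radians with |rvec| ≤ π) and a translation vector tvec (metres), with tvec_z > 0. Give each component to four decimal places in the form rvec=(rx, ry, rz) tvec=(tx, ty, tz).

rvec=(0.4416, -0.0443, 0.1610) tvec=(0.2097, 0.3476, 1.1465)

Intrinsics K: fx=861.4, fy=448.5, cx=336.1, cy=256.2
Marker side s = 0.228 m; corners in marker frame (Z=0):
  M0 = (-0.1140, +0.1140, 0)
  M1 = (+0.1140, +0.1140, 0)
  M2 = (+0.1140, -0.1140, 0)
  M3 = (-0.1140, -0.1140, 0)
Detected image corners:
  c0 = (393.091120, 419.844431) px
  c1 = (553.217739, 429.798693) px
  c2 = (601.285164, 362.540044) px
  c3 = (427.802955, 350.615246) px
Planar DLT: solve 8×8 A·h = b for H (H[2,2]=1):
  H  [+763.78352 -0.04197 +493.62445]
  H  [+74.23383 +443.04443 +392.17313]
  H  [+0.06766 +0.36796 +1.00000]
B = K⁻¹H; ‖b₁‖=0.872210, ‖b₂‖=0.872210; λ = 2/(‖b₁‖+‖b₂‖) = 1.146513, sign → tz>0 ⇒ λ=+1.146513
r₁ = λ·B[:,0] = (+0.98632,+0.14545,+0.07757); r₂ = λ·B[:,1] = (-0.16466,+0.89158,+0.42187)
r₃ = r₁×r₂ = (-0.00780,-0.42887,+0.90333); SVD([r₁ r₂ r₃]) → R = UVᵀ:
  R  [+0.98632 -0.16466 -0.00780]
  R  [+0.14545 +0.89158 -0.42887]
  R  [+0.07757 +0.42187 +0.90333]
t = (+0.20966, +0.34759, +1.14651) m
tr R = 2.781227; θ = arccos((tr R − 1)/2) = 0.472104 rad = 27.050°
axis k = ((R−Rᵀ)₃₂, (R−Rᵀ)₁₃, (R−Rᵀ)₂₁) / (2 sinθ) = (+0.935378, -0.093865, +0.340965)
rvec = θ·k = (+0.441595, -0.044314, +0.160971)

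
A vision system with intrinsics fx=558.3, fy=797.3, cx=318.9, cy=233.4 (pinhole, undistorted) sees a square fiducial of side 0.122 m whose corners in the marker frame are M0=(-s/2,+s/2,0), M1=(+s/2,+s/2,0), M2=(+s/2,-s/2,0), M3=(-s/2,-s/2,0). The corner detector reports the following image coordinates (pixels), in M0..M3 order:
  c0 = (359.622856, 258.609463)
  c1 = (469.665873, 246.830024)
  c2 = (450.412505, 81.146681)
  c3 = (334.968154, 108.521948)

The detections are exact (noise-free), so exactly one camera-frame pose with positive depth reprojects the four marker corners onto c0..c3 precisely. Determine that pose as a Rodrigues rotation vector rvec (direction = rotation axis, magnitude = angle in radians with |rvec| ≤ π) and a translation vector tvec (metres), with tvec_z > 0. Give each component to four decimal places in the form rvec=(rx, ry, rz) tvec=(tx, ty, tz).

rvec=(0.3691, 0.4267, -0.1694) tvec=(0.0861, -0.0413, 0.5825)

Intrinsics K: fx=558.3, fy=797.3, cx=318.9, cy=233.4
Marker side s = 0.122 m; corners in marker frame (Z=0):
  M0 = (-0.0610, +0.0610, 0)
  M1 = (+0.0610, +0.0610, 0)
  M2 = (+0.0610, -0.0610, 0)
  M3 = (-0.0610, -0.0610, 0)
Detected image corners:
  c0 = (359.622856, 258.609463) px
  c1 = (469.665873, 246.830024) px
  c2 = (450.412505, 81.146681) px
  c3 = (334.968154, 108.521948) px
Planar DLT: solve 8×8 A·h = b for H (H[2,2]=1):
  H  [+623.46435 +397.87586 +401.47212]
  H  [-287.49714 +1384.62952 +176.80844]
  H  [-0.74303 +0.53738 +1.00000]
B = K⁻¹H; ‖b₁‖=1.716881, ‖b₂‖=1.716881; λ = 2/(‖b₁‖+‖b₂‖) = 0.582452, sign → tz>0 ⇒ λ=+0.582452
r₁ = λ·B[:,0] = (+0.89764,-0.08333,-0.43278); r₂ = λ·B[:,1] = (+0.23630,+0.91989,+0.31300)
r₃ = r₁×r₂ = (+0.37203,-0.38323,+0.84542); SVD([r₁ r₂ r₃]) → R = UVᵀ:
  R  [+0.89764 +0.23630 +0.37203]
  R  [-0.08333 +0.91989 -0.38323]
  R  [-0.43278 +0.31300 +0.84542]
t = (+0.08614, -0.04134, +0.58245) m
tr R = 2.662946; θ = arccos((tr R − 1)/2) = 0.589042 rad = 33.750°
axis k = ((R−Rᵀ)₃₂, (R−Rᵀ)₁₃, (R−Rᵀ)₂₁) / (2 sinθ) = (+0.626589, +0.724315, -0.287670)
rvec = θ·k = (+0.369087, +0.426652, -0.169450)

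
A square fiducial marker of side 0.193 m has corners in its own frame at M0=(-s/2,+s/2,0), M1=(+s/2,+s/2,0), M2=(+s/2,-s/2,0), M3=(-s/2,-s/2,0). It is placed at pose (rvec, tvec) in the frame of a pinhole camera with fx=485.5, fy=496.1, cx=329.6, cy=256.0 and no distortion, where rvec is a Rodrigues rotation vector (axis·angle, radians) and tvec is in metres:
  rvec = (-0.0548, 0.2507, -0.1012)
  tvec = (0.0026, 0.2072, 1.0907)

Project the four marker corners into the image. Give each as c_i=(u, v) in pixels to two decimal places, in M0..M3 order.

Intrinsics K: fx=485.5, fy=496.1, cx=329.6, cy=256.0
Marker side s = 0.193 m; corners in marker frame (Z=0):
  M0 = (-0.0965, +0.0965, 0)
  M1 = (+0.0965, +0.0965, 0)
  M2 = (+0.0965, -0.0965, 0)
  M3 = (-0.0965, -0.0965, 0)
rvec = (-0.0548, 0.2507, -0.1012), |rvec| = θ = 0.27585 rad = 15.805°
Rodrigues: sinθ=0.27237, 1−cosθ=0.03781; R = I + sinθ·[k]× + (1−cosθ)·[k]×²:
    [+0.96369 +0.09310 +0.25029]
    [-0.10675 +0.99342 +0.04150]
    [-0.24478 -0.06671 +0.96728]
t = (0.0026, 0.2072, 1.0907) m
M0: Pc = R·M0+t = (-0.08141, +0.31337, +1.10788); u = 485.5·(-0.08141)/1.10788 + 329.6 = 293.9234, v = 496.1·(+0.31337)/1.10788 + 256.0 = 396.3225
M1: Pc = R·M1+t = (+0.10458, +0.29276, +1.06064); u = 485.5·(+0.10458)/1.06064 + 329.6 = 377.4704, v = 496.1·(+0.29276)/1.06064 + 256.0 = 392.9362
M2: Pc = R·M2+t = (+0.08661, +0.10103, +1.07352); u = 485.5·(+0.08661)/1.07352 + 329.6 = 368.7704, v = 496.1·(+0.10103)/1.07352 + 256.0 = 302.6904
M3: Pc = R·M3+t = (-0.09938, +0.12164, +1.12076); u = 485.5·(-0.09938)/1.12076 + 329.6 = 286.5500, v = 496.1·(+0.12164)/1.12076 + 256.0 = 309.8418

c0=(293.92, 396.32) c1=(377.47, 392.94) c2=(368.77, 302.69) c3=(286.55, 309.84)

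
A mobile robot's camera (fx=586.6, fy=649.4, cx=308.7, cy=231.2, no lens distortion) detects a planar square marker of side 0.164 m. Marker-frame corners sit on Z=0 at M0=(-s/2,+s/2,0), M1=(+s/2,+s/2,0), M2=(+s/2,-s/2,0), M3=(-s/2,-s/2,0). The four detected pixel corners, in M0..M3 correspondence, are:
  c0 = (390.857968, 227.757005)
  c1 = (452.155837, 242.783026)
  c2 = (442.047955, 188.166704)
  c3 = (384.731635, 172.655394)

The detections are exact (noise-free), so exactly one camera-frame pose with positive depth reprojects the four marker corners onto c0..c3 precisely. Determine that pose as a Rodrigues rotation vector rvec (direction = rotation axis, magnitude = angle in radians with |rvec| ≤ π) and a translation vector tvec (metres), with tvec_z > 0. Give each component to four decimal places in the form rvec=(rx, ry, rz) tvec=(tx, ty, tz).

rvec=(-0.6794, -0.3191, 0.1069) tvec=(0.2713, -0.0545, 1.4597)

Intrinsics K: fx=586.6, fy=649.4, cx=308.7, cy=231.2
Marker side s = 0.164 m; corners in marker frame (Z=0):
  M0 = (-0.0820, +0.0820, 0)
  M1 = (+0.0820, +0.0820, 0)
  M2 = (+0.0820, -0.0820, 0)
  M3 = (-0.0820, -0.0820, 0)
Detected image corners:
  c0 = (390.857968, 227.757005) px
  c1 = (452.155837, 242.783026) px
  c2 = (442.047955, 188.166704) px
  c3 = (384.731635, 172.655394) px
Planar DLT: solve 8×8 A·h = b for H (H[2,2]=1):
  H  [+434.05144 -131.18809 +417.72853]
  H  [+129.42699 +244.43937 +206.97533]
  H  [+0.17452 -0.43324 +1.00000]
B = K⁻¹H; ‖b₁‖=0.685061, ‖b₂‖=0.685061; λ = 2/(‖b₁‖+‖b₂‖) = 1.459723, sign → tz>0 ⇒ λ=+1.459723
r₁ = λ·B[:,0] = (+0.94605,+0.20023,+0.25475); r₂ = λ·B[:,1] = (+0.00636,+0.77460,-0.63241)
r₃ = r₁×r₂ = (-0.32396,+0.59991,+0.73154); SVD([r₁ r₂ r₃]) → R = UVᵀ:
  R  [+0.94605 +0.00636 -0.32396]
  R  [+0.20023 +0.77460 +0.59991]
  R  [+0.25475 -0.63241 +0.73154]
t = (+0.27131, -0.05445, +1.45972) m
tr R = 2.452195; θ = arccos((tr R − 1)/2) = 0.758167 rad = 43.440°
axis k = ((R−Rᵀ)₃₂, (R−Rᵀ)₁₃, (R−Rᵀ)₂₁) / (2 sinθ) = (-0.896119, -0.420828, +0.140980)
rvec = θ·k = (-0.679408, -0.319058, +0.106886)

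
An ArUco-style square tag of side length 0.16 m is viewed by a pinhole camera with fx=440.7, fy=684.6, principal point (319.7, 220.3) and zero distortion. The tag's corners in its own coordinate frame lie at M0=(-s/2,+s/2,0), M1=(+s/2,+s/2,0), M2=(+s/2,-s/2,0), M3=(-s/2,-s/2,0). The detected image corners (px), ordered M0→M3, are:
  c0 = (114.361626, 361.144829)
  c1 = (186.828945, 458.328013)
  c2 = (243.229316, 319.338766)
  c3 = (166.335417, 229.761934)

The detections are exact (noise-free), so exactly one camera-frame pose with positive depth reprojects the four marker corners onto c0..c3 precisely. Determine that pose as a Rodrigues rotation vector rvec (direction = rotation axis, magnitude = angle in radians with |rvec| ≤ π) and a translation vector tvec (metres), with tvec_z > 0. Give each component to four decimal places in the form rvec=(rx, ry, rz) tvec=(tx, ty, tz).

rvec=(-0.0283, 0.2847, 0.5695) tvec=(-0.2200, 0.1192, 0.6761)

Intrinsics K: fx=440.7, fy=684.6, cx=319.7, cy=220.3
Marker side s = 0.16 m; corners in marker frame (Z=0):
  M0 = (-0.0800, +0.0800, 0)
  M1 = (+0.0800, +0.0800, 0)
  M2 = (+0.0800, -0.0800, 0)
  M3 = (-0.0800, -0.0800, 0)
Detected image corners:
  c0 = (114.361626, 361.144829) px
  c1 = (186.828945, 458.328013) px
  c2 = (243.229316, 319.338766) px
  c3 = (166.335417, 229.761934) px
Planar DLT: solve 8×8 A·h = b for H (H[2,2]=1):
  H  [+394.75559 -324.57401 +176.31338]
  H  [+445.30077 +870.42163 +341.04701]
  H  [-0.40471 +0.07680 +1.00000]
B = K⁻¹H; ‖b₁‖=1.479122, ‖b₂‖=1.479122; λ = 2/(‖b₁‖+‖b₂‖) = 0.676077, sign → tz>0 ⇒ λ=+0.676077
r₁ = λ·B[:,0] = (+0.80409,+0.52781,-0.27362); r₂ = λ·B[:,1] = (-0.53560,+0.84288,+0.05193)
r₃ = r₁×r₂ = (+0.25803,+0.10480,+0.96044); SVD([r₁ r₂ r₃]) → R = UVᵀ:
  R  [+0.80409 -0.53560 +0.25803]
  R  [+0.52781 +0.84288 +0.10480]
  R  [-0.27362 +0.05193 +0.96044]
t = (-0.21997, +0.11924, +0.67608) m
tr R = 2.607398; θ = arccos((tr R − 1)/2) = 0.637311 rad = 36.515°
axis k = ((R−Rᵀ)₃₂, (R−Rᵀ)₁₃, (R−Rᵀ)₂₁) / (2 sinθ) = (-0.044426, +0.446738, +0.893561)
rvec = θ·k = (-0.028313, +0.284711, +0.569476)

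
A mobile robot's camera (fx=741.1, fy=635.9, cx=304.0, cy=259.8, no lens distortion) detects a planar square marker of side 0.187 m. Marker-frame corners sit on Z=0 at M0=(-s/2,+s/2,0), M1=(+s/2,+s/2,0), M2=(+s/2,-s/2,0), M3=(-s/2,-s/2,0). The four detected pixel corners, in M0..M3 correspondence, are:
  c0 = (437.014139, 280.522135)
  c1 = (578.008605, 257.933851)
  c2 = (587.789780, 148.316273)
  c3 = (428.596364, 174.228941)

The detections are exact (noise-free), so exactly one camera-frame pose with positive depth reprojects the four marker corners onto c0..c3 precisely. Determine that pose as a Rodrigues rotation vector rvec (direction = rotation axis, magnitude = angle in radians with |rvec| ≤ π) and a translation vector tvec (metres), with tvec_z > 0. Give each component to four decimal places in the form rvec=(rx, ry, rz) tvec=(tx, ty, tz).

rvec=(0.6350, -0.0422, -0.1850) tvec=(0.2515, -0.0594, 0.9151)

Intrinsics K: fx=741.1, fy=635.9, cx=304.0, cy=259.8
Marker side s = 0.187 m; corners in marker frame (Z=0):
  M0 = (-0.0935, +0.0935, 0)
  M1 = (+0.0935, +0.0935, 0)
  M2 = (+0.0935, -0.0935, 0)
  M3 = (-0.0935, -0.0935, 0)
Detected image corners:
  c0 = (437.014139, 280.522135) px
  c1 = (578.008605, 257.933851) px
  c2 = (587.789780, 148.316273) px
  c3 = (428.596364, 174.228941) px
Planar DLT: solve 8×8 A·h = b for H (H[2,2]=1):
  H  [+790.02166 +325.68755 +507.69795]
  H  [-133.24150 +716.83492 +218.54386]
  H  [-0.01904 +0.64831 +1.00000]
B = K⁻¹H; ‖b₁‖=1.092777, ‖b₂‖=1.092777; λ = 2/(‖b₁‖+‖b₂‖) = 0.915099, sign → tz>0 ⇒ λ=+0.915099
r₁ = λ·B[:,0] = (+0.98265,-0.18462,-0.01742); r₂ = λ·B[:,1] = (+0.15879,+0.78919,+0.59327)
r₃ = r₁×r₂ = (-0.09578,-0.58575,+0.80482); SVD([r₁ r₂ r₃]) → R = UVᵀ:
  R  [+0.98265 +0.15879 -0.09578]
  R  [-0.18462 +0.78919 -0.58575]
  R  [-0.01742 +0.59327 +0.80482]
t = (+0.25152, -0.05937, +0.91510) m
tr R = 2.576657; θ = arccos((tr R − 1)/2) = 0.662709 rad = 37.970°
axis k = ((R−Rᵀ)₃₂, (R−Rᵀ)₁₃, (R−Rᵀ)₂₁) / (2 sinθ) = (+0.958152, -0.063678, -0.279086)
rvec = θ·k = (+0.634976, -0.042200, -0.184953)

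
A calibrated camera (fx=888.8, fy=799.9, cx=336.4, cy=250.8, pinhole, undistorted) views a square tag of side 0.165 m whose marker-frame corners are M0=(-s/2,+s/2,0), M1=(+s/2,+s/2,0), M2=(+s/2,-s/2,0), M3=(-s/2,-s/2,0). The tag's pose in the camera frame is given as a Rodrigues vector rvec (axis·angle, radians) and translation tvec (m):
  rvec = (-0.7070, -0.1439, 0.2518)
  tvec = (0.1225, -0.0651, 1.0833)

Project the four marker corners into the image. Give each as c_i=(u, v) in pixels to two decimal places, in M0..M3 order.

c0=(361.10, 229.32) c1=(497.22, 264.80) c2=(505.01, 178.84) c3=(381.96, 146.19)

Intrinsics K: fx=888.8, fy=799.9, cx=336.4, cy=250.8
Marker side s = 0.165 m; corners in marker frame (Z=0):
  M0 = (-0.0825, +0.0825, 0)
  M1 = (+0.0825, +0.0825, 0)
  M2 = (+0.0825, -0.0825, 0)
  M3 = (-0.0825, -0.0825, 0)
rvec = (-0.7070, -0.1439, 0.2518), |rvec| = θ = 0.76417 rad = 43.784°
Rodrigues: sinθ=0.69194, 1−cosθ=0.27804; R = I + sinθ·[k]× + (1−cosθ)·[k]×²:
    [+0.95995 -0.17956 -0.21506]
    [+0.27644 +0.73181 +0.62292]
    [+0.04553 -0.65742 +0.75214]
t = (0.1225, -0.0651, 1.0833) m
M0: Pc = R·M0+t = (+0.02849, -0.02753, +1.02531); u = 888.8·(+0.02849)/1.02531 + 336.4 = 361.0973, v = 799.9·(-0.02753)/1.02531 + 250.8 = 229.3210
M1: Pc = R·M1+t = (+0.18688, +0.01808, +1.03282); u = 888.8·(+0.18688)/1.03282 + 336.4 = 497.2231, v = 799.9·(+0.01808)/1.03282 + 250.8 = 264.8034
M2: Pc = R·M2+t = (+0.21651, -0.10267, +1.14129); u = 888.8·(+0.21651)/1.14129 + 336.4 = 505.0101, v = 799.9·(-0.10267)/1.14129 + 250.8 = 178.8427
M3: Pc = R·M3+t = (+0.05812, -0.14828, +1.13378); u = 888.8·(+0.05812)/1.13378 + 336.4 = 381.9598, v = 799.9·(-0.14828)/1.13378 + 250.8 = 146.1855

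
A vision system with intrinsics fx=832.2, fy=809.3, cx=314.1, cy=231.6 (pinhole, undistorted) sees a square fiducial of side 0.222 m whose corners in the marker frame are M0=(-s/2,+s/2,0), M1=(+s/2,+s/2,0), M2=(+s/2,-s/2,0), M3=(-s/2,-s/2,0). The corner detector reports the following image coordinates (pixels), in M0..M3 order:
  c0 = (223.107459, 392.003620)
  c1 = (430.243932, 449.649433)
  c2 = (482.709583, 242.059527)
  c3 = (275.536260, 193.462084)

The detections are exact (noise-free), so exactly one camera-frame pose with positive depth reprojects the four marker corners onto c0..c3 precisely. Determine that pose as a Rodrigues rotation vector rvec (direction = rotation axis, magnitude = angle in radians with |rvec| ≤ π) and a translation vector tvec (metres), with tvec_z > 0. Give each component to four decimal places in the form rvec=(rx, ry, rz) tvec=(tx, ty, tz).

Intrinsics K: fx=832.2, fy=809.3, cx=314.1, cy=231.6
Marker side s = 0.222 m; corners in marker frame (Z=0):
  M0 = (-0.1110, +0.1110, 0)
  M1 = (+0.1110, +0.1110, 0)
  M2 = (+0.1110, -0.1110, 0)
  M3 = (-0.1110, -0.1110, 0)
Detected image corners:
  c0 = (223.107459, 392.003620) px
  c1 = (430.243932, 449.649433) px
  c2 = (482.709583, 242.059527) px
  c3 = (275.536260, 193.462084) px
Planar DLT: solve 8×8 A·h = b for H (H[2,2]=1):
  H  [+866.62878 -252.80111 +350.86929]
  H  [+179.01147 +899.30650 +318.20942]
  H  [-0.18844 -0.04691 +1.00000]
B = K⁻¹H; ‖b₁‖=1.161400, ‖b₂‖=1.161400; λ = 2/(‖b₁‖+‖b₂‖) = 0.861030, sign → tz>0 ⇒ λ=+0.861030
r₁ = λ·B[:,0] = (+0.95789,+0.23689,-0.16226); r₂ = λ·B[:,1] = (-0.24631,+0.96835,-0.04039)
r₃ = r₁×r₂ = (+0.14755,+0.07866,+0.98592); SVD([r₁ r₂ r₃]) → R = UVᵀ:
  R  [+0.95789 -0.24631 +0.14755]
  R  [+0.23689 +0.96835 +0.07866]
  R  [-0.16226 -0.04039 +0.98592]
t = (+0.03804, +0.09215, +0.86103) m
tr R = 2.912162; θ = arccos((tr R − 1)/2) = 0.297470 rad = 17.044°
axis k = ((R−Rᵀ)₃₂, (R−Rᵀ)₁₃, (R−Rᵀ)₂₁) / (2 sinθ) = (-0.203077, +0.528498, +0.824287)
rvec = θ·k = (-0.060409, +0.157213, +0.245201)

rvec=(-0.0604, 0.1572, 0.2452) tvec=(0.0380, 0.0921, 0.8610)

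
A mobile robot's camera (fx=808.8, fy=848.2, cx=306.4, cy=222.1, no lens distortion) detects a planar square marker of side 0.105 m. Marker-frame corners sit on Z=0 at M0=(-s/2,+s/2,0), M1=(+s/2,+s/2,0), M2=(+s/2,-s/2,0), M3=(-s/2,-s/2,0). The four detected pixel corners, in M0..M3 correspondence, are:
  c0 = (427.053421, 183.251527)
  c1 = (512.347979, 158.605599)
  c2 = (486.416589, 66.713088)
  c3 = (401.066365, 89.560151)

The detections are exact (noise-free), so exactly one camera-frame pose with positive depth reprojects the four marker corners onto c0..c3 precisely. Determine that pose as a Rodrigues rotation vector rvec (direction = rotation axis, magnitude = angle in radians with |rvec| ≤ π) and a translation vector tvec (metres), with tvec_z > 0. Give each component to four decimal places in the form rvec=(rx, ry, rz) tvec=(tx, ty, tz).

rvec=(-0.0642, -0.1525, -0.2724) tvec=(0.1710, -0.1058, 0.9179)

Intrinsics K: fx=808.8, fy=848.2, cx=306.4, cy=222.1
Marker side s = 0.105 m; corners in marker frame (Z=0):
  M0 = (-0.0525, +0.0525, 0)
  M1 = (+0.0525, +0.0525, 0)
  M2 = (+0.0525, -0.0525, 0)
  M3 = (-0.0525, -0.0525, 0)
Detected image corners:
  c0 = (427.053421, 183.251527) px
  c1 = (512.347979, 158.605599) px
  c2 = (486.416589, 66.713088) px
  c3 = (401.066365, 89.560151) px
Planar DLT: solve 8×8 A·h = b for H (H[2,2]=1):
  H  [+891.50117 +226.05899 +457.07645]
  H  [-204.62114 +877.88294 +124.31200]
  H  [+0.17277 -0.04635 +1.00000]
B = K⁻¹H; ‖b₁‖=1.089439, ‖b₂‖=1.089439; λ = 2/(‖b₁‖+‖b₂‖) = 0.917904, sign → tz>0 ⇒ λ=+0.917904
r₁ = λ·B[:,0] = (+0.95168,-0.26296,+0.15858); r₂ = λ·B[:,1] = (+0.27267,+0.96117,-0.04255)
r₃ = r₁×r₂ = (-0.14124,+0.08373,+0.98643); SVD([r₁ r₂ r₃]) → R = UVᵀ:
  R  [+0.95168 +0.27267 -0.14124]
  R  [-0.26296 +0.96117 +0.08373]
  R  [+0.15858 -0.04255 +0.98643]
t = (+0.17100, -0.10582, +0.91790) m
tr R = 2.899279; θ = arccos((tr R − 1)/2) = 0.318713 rad = 18.261°
axis k = ((R−Rᵀ)₃₂, (R−Rᵀ)₁₃, (R−Rᵀ)₂₁) / (2 sinθ) = (-0.201497, -0.478420, -0.854701)
rvec = θ·k = (-0.064220, -0.152479, -0.272405)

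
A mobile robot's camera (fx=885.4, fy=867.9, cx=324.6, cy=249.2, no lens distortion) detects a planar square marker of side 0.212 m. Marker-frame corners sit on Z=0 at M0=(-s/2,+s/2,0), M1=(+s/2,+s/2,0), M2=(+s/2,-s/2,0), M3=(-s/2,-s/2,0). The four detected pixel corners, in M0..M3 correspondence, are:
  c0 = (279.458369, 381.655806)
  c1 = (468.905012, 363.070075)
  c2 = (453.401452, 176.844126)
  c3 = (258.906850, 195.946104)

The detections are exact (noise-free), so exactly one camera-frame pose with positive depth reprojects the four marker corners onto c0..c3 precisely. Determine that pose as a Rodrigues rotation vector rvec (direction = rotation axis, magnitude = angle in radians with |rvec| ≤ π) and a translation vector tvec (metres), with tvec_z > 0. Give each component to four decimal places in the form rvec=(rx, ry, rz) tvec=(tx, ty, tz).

Intrinsics K: fx=885.4, fy=867.9, cx=324.6, cy=249.2
Marker side s = 0.212 m; corners in marker frame (Z=0):
  M0 = (-0.1060, +0.1060, 0)
  M1 = (+0.1060, +0.1060, 0)
  M2 = (+0.1060, -0.1060, 0)
  M3 = (-0.1060, -0.1060, 0)
Detected image corners:
  c0 = (279.458369, 381.655806) px
  c1 = (468.905012, 363.070075) px
  c2 = (453.401452, 176.844126) px
  c3 = (258.906850, 195.946104) px
Planar DLT: solve 8×8 A·h = b for H (H[2,2]=1):
  H  [+905.17493 +130.34779 +365.28118]
  H  [-89.01567 +911.87318 +280.60256]
  H  [-0.00052 +0.12408 +1.00000]
B = K⁻¹H; ‖b₁‖=1.027642, ‖b₂‖=1.027642; λ = 2/(‖b₁‖+‖b₂‖) = 0.973102, sign → tz>0 ⇒ λ=+0.973102
r₁ = λ·B[:,0] = (+0.99502,-0.09966,-0.00051); r₂ = λ·B[:,1] = (+0.09899,+0.98774,+0.12075)
r₃ = r₁×r₂ = (-0.01153,-0.12020,+0.99268); SVD([r₁ r₂ r₃]) → R = UVᵀ:
  R  [+0.99502 +0.09899 -0.01153]
  R  [-0.09966 +0.98774 -0.12020]
  R  [-0.00051 +0.12075 +0.99268]
t = (+0.04471, +0.03521, +0.97310) m
tr R = 2.975440; θ = arccos((tr R − 1)/2) = 0.156877 rad = 8.988°
axis k = ((R−Rᵀ)₃₂, (R−Rᵀ)₁₃, (R−Rᵀ)₂₁) / (2 sinθ) = (+0.771090, -0.035286, -0.635748)
rvec = θ·k = (+0.120967, -0.005536, -0.099735)

rvec=(0.1210, -0.0055, -0.0997) tvec=(0.0447, 0.0352, 0.9731)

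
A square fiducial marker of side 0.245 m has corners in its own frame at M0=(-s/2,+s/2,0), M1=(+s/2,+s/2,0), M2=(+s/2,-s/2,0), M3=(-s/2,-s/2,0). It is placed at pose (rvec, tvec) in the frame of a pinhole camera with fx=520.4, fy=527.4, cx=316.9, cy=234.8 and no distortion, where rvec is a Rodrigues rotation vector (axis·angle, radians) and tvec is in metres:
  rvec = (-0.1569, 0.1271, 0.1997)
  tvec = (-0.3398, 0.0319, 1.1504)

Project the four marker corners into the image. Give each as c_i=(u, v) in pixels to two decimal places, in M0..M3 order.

Intrinsics K: fx=520.4, fy=527.4, cx=316.9, cy=234.8
Marker side s = 0.245 m; corners in marker frame (Z=0):
  M0 = (-0.1225, +0.1225, 0)
  M1 = (+0.1225, +0.1225, 0)
  M2 = (+0.1225, -0.1225, 0)
  M3 = (-0.1225, -0.1225, 0)
rvec = (-0.1569, 0.1271, 0.1997), |rvec| = θ = 0.28399 rad = 16.272°
Rodrigues: sinθ=0.28019, 1−cosθ=0.04006; R = I + sinθ·[k]× + (1−cosθ)·[k]×²:
    [+0.97217 -0.20693 +0.10984]
    [+0.18712 +0.96797 +0.16741]
    [-0.14096 -0.14219 +0.97975]
t = (-0.3398, 0.0319, 1.1504) m
M0: Pc = R·M0+t = (-0.48424, +0.12755, +1.15025); u = 520.4·(-0.48424)/1.15025 + 316.9 = 97.8183, v = 527.4·(+0.12755)/1.15025 + 234.8 = 293.2845
M1: Pc = R·M1+t = (-0.24606, +0.17340, +1.11571); u = 520.4·(-0.24606)/1.11571 + 316.9 = 202.1316, v = 527.4·(+0.17340)/1.11571 + 234.8 = 316.7658
M2: Pc = R·M2+t = (-0.19536, -0.06375, +1.15055); u = 520.4·(-0.19536)/1.15055 + 316.9 = 228.5377, v = 527.4·(-0.06375)/1.15055 + 234.8 = 205.5761
M3: Pc = R·M3+t = (-0.43354, -0.10960, +1.18509); u = 520.4·(-0.43354)/1.18509 + 316.9 = 126.5213, v = 527.4·(-0.10960)/1.18509 + 234.8 = 186.0253

c0=(97.82, 293.28) c1=(202.13, 316.77) c2=(228.54, 205.58) c3=(126.52, 186.03)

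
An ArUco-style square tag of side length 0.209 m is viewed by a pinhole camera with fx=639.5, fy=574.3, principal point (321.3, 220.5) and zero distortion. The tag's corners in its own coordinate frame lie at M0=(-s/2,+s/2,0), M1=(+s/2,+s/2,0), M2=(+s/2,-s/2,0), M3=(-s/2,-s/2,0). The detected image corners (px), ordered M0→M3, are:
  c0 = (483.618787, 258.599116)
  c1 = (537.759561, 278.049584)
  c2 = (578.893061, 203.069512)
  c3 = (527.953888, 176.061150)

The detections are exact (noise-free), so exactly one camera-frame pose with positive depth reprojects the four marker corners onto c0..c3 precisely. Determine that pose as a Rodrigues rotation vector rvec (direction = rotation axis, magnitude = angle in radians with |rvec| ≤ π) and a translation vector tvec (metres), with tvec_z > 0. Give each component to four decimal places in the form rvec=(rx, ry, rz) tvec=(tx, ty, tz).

rvec=(0.2263, -0.6269, 0.3800) tvec=(0.4581, 0.0223, 1.3831)

Intrinsics K: fx=639.5, fy=574.3, cx=321.3, cy=220.5
Marker side s = 0.209 m; corners in marker frame (Z=0):
  M0 = (-0.1045, +0.1045, 0)
  M1 = (+0.1045, +0.1045, 0)
  M2 = (+0.1045, -0.1045, 0)
  M3 = (-0.1045, -0.1045, 0)
Detected image corners:
  c0 = (483.618787, 258.599116) px
  c1 = (537.759561, 278.049584) px
  c2 = (578.893061, 203.069512) px
  c3 = (527.953888, 176.061150) px
Planar DLT: solve 8×8 A·h = b for H (H[2,2]=1):
  H  [+485.36877 -168.97610 +533.11583]
  H  [+211.68059 +391.12848 +229.75029]
  H  [+0.43967 +0.06605 +1.00000]
B = K⁻¹H; ‖b₁‖=0.723016, ‖b₂‖=0.723016; λ = 2/(‖b₁‖+‖b₂‖) = 1.383095, sign → tz>0 ⇒ λ=+1.383095
r₁ = λ·B[:,0] = (+0.74422,+0.27631,+0.60810); r₂ = λ·B[:,1] = (-0.41136,+0.90689,+0.09135)
r₃ = r₁×r₂ = (-0.52624,-0.31813,+0.78858); SVD([r₁ r₂ r₃]) → R = UVᵀ:
  R  [+0.74422 -0.41136 -0.52624]
  R  [+0.27631 +0.90689 -0.31813]
  R  [+0.60810 +0.09135 +0.78858]
t = (+0.45811, +0.02228, +1.38309) m
tr R = 2.439688; θ = arccos((tr R − 1)/2) = 0.767219 rad = 43.958°
axis k = ((R−Rᵀ)₃₂, (R−Rᵀ)₁₃, (R−Rᵀ)₂₁) / (2 sinθ) = (+0.294962, -0.817088, +0.495342)
rvec = θ·k = (+0.226300, -0.626886, +0.380036)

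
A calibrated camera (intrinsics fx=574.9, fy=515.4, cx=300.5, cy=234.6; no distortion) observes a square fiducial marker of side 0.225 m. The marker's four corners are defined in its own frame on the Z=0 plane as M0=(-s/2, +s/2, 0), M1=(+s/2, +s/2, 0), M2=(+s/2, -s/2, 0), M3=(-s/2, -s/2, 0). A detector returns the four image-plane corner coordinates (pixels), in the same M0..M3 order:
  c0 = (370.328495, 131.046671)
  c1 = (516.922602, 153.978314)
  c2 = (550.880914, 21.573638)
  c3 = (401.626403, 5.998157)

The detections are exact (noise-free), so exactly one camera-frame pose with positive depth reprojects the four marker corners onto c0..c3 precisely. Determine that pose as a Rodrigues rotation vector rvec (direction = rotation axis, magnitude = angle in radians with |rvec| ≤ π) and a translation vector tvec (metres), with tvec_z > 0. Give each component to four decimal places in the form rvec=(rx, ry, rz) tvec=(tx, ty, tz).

Intrinsics K: fx=574.9, fy=515.4, cx=300.5, cy=234.6
Marker side s = 0.225 m; corners in marker frame (Z=0):
  M0 = (-0.1125, +0.1125, 0)
  M1 = (+0.1125, +0.1125, 0)
  M2 = (+0.1125, -0.1125, 0)
  M3 = (-0.1125, -0.1125, 0)
Detected image corners:
  c0 = (370.328495, 131.046671) px
  c1 = (516.922602, 153.978314) px
  c2 = (550.880914, 21.573638) px
  c3 = (401.626403, 5.998157) px
Planar DLT: solve 8×8 A·h = b for H (H[2,2]=1):
  H  [+539.01784 -134.19593 +457.75500]
  H  [+65.49501 +573.45375 +78.03799]
  H  [-0.25744 +0.02315 +1.00000]
B = K⁻¹H; ‖b₁‖=1.129357, ‖b₂‖=1.129357; λ = 2/(‖b₁‖+‖b₂‖) = 0.885460, sign → tz>0 ⇒ λ=+0.885460
r₁ = λ·B[:,0] = (+0.94935,+0.21628,-0.22796); r₂ = λ·B[:,1] = (-0.21740,+0.97587,+0.02050)
r₃ = r₁×r₂ = (+0.22689,+0.03010,+0.97346); SVD([r₁ r₂ r₃]) → R = UVᵀ:
  R  [+0.94935 -0.21740 +0.22689]
  R  [+0.21628 +0.97587 +0.03010]
  R  [-0.22796 +0.02050 +0.97346]
t = (+0.24220, -0.26897, +0.88546) m
tr R = 2.898669; θ = arccos((tr R − 1)/2) = 0.319684 rad = 18.317°
axis k = ((R−Rᵀ)₃₂, (R−Rᵀ)₁₃, (R−Rᵀ)₂₁) / (2 sinθ) = (-0.015278, +0.723656, +0.689992)
rvec = θ·k = (-0.004884, +0.231342, +0.220580)

rvec=(-0.0049, 0.2313, 0.2206) tvec=(0.2422, -0.2690, 0.8855)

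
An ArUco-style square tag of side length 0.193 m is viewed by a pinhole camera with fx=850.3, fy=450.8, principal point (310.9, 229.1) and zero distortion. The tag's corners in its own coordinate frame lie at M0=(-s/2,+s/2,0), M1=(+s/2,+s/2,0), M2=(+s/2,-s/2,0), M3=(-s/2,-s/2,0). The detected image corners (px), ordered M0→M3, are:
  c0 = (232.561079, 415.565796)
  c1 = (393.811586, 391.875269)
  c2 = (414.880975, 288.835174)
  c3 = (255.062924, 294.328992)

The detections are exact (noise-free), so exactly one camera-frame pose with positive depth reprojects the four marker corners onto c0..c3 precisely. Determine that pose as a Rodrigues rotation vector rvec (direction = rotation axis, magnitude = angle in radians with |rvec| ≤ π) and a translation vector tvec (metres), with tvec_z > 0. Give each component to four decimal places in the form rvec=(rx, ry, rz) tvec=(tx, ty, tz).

Intrinsics K: fx=850.3, fy=450.8, cx=310.9, cy=229.1
Marker side s = 0.193 m; corners in marker frame (Z=0):
  M0 = (-0.0965, +0.0965, 0)
  M1 = (+0.0965, +0.0965, 0)
  M2 = (+0.0965, -0.0965, 0)
  M3 = (-0.0965, -0.0965, 0)
Detected image corners:
  c0 = (232.561079, 415.565796) px
  c1 = (393.811586, 391.875269) px
  c2 = (414.880975, 288.835174) px
  c3 = (255.062924, 294.328992) px
Planar DLT: solve 8×8 A·h = b for H (H[2,2]=1):
  H  [+1107.20040 -90.18524 +330.58863]
  H  [+219.50129 +601.18029 +347.42681]
  H  [+0.84977 +0.06909 +1.00000]
B = K⁻¹H; ‖b₁‖=1.306927, ‖b₂‖=1.306927; λ = 2/(‖b₁‖+‖b₂‖) = 0.765154, sign → tz>0 ⇒ λ=+0.765154
r₁ = λ·B[:,0] = (+0.75859,+0.04213,+0.65020); r₂ = λ·B[:,1] = (-0.10048,+0.99353,+0.05286)
r₃ = r₁×r₂ = (-0.64377,-0.10543,+0.75792); SVD([r₁ r₂ r₃]) → R = UVᵀ:
  R  [+0.75859 -0.10048 -0.64377]
  R  [+0.04213 +0.99353 -0.10543]
  R  [+0.65020 +0.05286 +0.75792]
t = (+0.01772, +0.20084, +0.76515) m
tr R = 2.510045; θ = arccos((tr R − 1)/2) = 0.715108 rad = 40.973°
axis k = ((R−Rᵀ)₃₂, (R−Rᵀ)₁₃, (R−Rᵀ)₂₁) / (2 sinθ) = (+0.120707, -0.986714, +0.108746)
rvec = θ·k = (+0.086319, -0.705607, +0.077765)

rvec=(0.0863, -0.7056, 0.0778) tvec=(0.0177, 0.2008, 0.7652)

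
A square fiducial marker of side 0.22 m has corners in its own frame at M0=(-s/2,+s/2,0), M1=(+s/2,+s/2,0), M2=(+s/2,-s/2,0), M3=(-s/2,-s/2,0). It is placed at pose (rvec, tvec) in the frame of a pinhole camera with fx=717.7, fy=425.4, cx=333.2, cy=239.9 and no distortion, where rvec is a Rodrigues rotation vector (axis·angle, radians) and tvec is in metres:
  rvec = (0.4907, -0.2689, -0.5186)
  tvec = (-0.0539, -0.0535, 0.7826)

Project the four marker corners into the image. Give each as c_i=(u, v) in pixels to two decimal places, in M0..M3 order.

Intrinsics K: fx=717.7, fy=425.4, cx=333.2, cy=239.9
Marker side s = 0.22 m; corners in marker frame (Z=0):
  M0 = (-0.1100, +0.1100, 0)
  M1 = (+0.1100, +0.1100, 0)
  M2 = (+0.1100, -0.1100, 0)
  M3 = (-0.1100, -0.1100, 0)
rvec = (0.4907, -0.2689, -0.5186), |rvec| = θ = 0.76292 rad = 43.712°
Rodrigues: sinθ=0.69103, 1−cosθ=0.27718; R = I + sinθ·[k]× + (1−cosθ)·[k]×²:
    [+0.83749 +0.40690 -0.36475]
    [-0.53257 +0.75726 -0.37806]
    [+0.12238 +0.51087 +0.85090]
t = (-0.0539, -0.0535, 0.7826) m
M0: Pc = R·M0+t = (-0.10126, +0.08838, +0.82533); u = 717.7·(-0.10126)/0.82533 + 333.2 = 245.1414, v = 425.4·(+0.08838)/0.82533 + 239.9 = 285.4542
M1: Pc = R·M1+t = (+0.08298, -0.02878, +0.85226); u = 717.7·(+0.08298)/0.85226 + 333.2 = 403.0813, v = 425.4·(-0.02878)/0.85226 + 239.9 = 225.5323
M2: Pc = R·M2+t = (-0.00654, -0.19538, +0.73987); u = 717.7·(-0.00654)/0.73987 + 333.2 = 326.8607, v = 425.4·(-0.19538)/0.73987 + 239.9 = 127.5617
M3: Pc = R·M3+t = (-0.19078, -0.07822, +0.71294); u = 717.7·(-0.19078)/0.71294 + 333.2 = 141.1439, v = 425.4·(-0.07822)/0.71294 + 239.9 = 193.2302

c0=(245.14, 285.45) c1=(403.08, 225.53) c2=(326.86, 127.56) c3=(141.14, 193.23)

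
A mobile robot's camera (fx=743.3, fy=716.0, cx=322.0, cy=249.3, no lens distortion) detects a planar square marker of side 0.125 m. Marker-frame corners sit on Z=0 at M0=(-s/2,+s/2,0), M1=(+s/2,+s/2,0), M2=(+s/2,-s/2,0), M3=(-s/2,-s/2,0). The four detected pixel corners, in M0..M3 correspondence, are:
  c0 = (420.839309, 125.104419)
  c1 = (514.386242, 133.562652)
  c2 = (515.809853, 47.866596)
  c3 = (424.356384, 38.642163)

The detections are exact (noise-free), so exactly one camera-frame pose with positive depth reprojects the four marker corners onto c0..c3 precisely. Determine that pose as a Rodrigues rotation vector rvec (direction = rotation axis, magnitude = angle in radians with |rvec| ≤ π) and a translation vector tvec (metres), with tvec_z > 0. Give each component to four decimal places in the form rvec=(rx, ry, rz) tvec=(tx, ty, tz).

Intrinsics K: fx=743.3, fy=716.0, cx=322.0, cy=249.3
Marker side s = 0.125 m; corners in marker frame (Z=0):
  M0 = (-0.0625, +0.0625, 0)
  M1 = (+0.0625, +0.0625, 0)
  M2 = (+0.0625, -0.0625, 0)
  M3 = (-0.0625, -0.0625, 0)
Detected image corners:
  c0 = (420.839309, 125.104419) px
  c1 = (514.386242, 133.562652) px
  c2 = (515.809853, 47.866596) px
  c3 = (424.356384, 38.642163) px
Planar DLT: solve 8×8 A·h = b for H (H[2,2]=1):
  H  [+781.89801 -103.48219 +469.12062]
  H  [+78.49335 +673.19846 +85.83810]
  H  [+0.08956 -0.17866 +1.00000]
B = K⁻¹H; ‖b₁‖=1.020102, ‖b₂‖=1.020102; λ = 2/(‖b₁‖+‖b₂‖) = 0.980294, sign → tz>0 ⇒ λ=+0.980294
r₁ = λ·B[:,0] = (+0.99317,+0.07690,+0.08779); r₂ = λ·B[:,1] = (-0.06060,+0.98268,-0.17514)
r₃ = r₁×r₂ = (-0.09974,+0.16863,+0.98062); SVD([r₁ r₂ r₃]) → R = UVᵀ:
  R  [+0.99317 -0.06060 -0.09974]
  R  [+0.07690 +0.98268 +0.16863]
  R  [+0.08779 -0.17514 +0.98062]
t = (+0.19403, -0.22380, +0.98029) m
tr R = 2.956463; θ = arccos((tr R − 1)/2) = 0.209037 rad = 11.977°
axis k = ((R−Rᵀ)₃₂, (R−Rᵀ)₁₃, (R−Rᵀ)₂₁) / (2 sinθ) = (-0.828289, -0.451858, +0.331303)
rvec = θ·k = (-0.173143, -0.094455, +0.069254)

rvec=(-0.1731, -0.0945, 0.0693) tvec=(0.1940, -0.2238, 0.9803)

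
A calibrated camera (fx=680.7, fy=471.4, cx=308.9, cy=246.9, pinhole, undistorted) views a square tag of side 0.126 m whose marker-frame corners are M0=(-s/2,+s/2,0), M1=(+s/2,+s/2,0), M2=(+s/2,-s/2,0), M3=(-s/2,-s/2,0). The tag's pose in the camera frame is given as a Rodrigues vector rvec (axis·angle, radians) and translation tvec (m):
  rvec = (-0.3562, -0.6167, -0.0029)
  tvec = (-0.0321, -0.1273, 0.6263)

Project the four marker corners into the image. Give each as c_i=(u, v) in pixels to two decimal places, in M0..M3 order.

Intrinsics K: fx=680.7, fy=471.4, cx=308.9, cy=246.9
Marker side s = 0.126 m; corners in marker frame (Z=0):
  M0 = (-0.0630, +0.0630, 0)
  M1 = (+0.0630, +0.0630, 0)
  M2 = (+0.0630, -0.0630, 0)
  M3 = (-0.0630, -0.0630, 0)
rvec = (-0.3562, -0.6167, -0.0029), |rvec| = θ = 0.71218 rad = 40.805°
Rodrigues: sinθ=0.65349, 1−cosθ=0.24306; R = I + sinθ·[k]× + (1−cosθ)·[k]×²:
    [+0.81774 +0.10793 -0.56538]
    [+0.10261 +0.93919 +0.32770]
    [+0.56637 -0.32599 +0.75694]
t = (-0.0321, -0.1273, 0.6263) m
M0: Pc = R·M0+t = (-0.07682, -0.07460, +0.57008); u = 680.7·(-0.07682)/0.57008 + 308.9 = 217.1763, v = 471.4·(-0.07460)/0.57008 + 246.9 = 185.2173
M1: Pc = R·M1+t = (+0.02622, -0.06167, +0.64144); u = 680.7·(+0.02622)/0.64144 + 308.9 = 336.7217, v = 471.4·(-0.06167)/0.64144 + 246.9 = 201.5810
M2: Pc = R·M2+t = (+0.01262, -0.18000, +0.68252); u = 680.7·(+0.01262)/0.68252 + 308.9 = 321.4843, v = 471.4·(-0.18000)/0.68252 + 246.9 = 122.5747
M3: Pc = R·M3+t = (-0.09042, -0.19293, +0.61116); u = 680.7·(-0.09042)/0.61116 + 308.9 = 208.1941, v = 471.4·(-0.19293)/0.61116 + 246.9 = 98.0855

c0=(217.18, 185.22) c1=(336.72, 201.58) c2=(321.48, 122.57) c3=(208.19, 98.09)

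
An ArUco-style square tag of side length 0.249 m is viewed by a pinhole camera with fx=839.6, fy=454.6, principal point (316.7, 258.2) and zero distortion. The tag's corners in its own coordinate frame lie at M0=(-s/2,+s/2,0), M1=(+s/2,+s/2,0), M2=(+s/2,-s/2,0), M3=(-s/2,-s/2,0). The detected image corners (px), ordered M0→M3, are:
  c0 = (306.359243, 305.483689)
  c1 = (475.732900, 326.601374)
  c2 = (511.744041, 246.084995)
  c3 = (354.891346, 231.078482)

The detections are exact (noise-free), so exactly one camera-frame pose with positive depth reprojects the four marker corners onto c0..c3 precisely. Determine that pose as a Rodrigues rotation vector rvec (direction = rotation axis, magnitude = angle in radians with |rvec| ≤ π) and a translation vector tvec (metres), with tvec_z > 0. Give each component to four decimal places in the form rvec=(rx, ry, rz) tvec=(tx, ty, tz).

Intrinsics K: fx=839.6, fy=454.6, cx=316.7, cy=258.2
Marker side s = 0.249 m; corners in marker frame (Z=0):
  M0 = (-0.1245, +0.1245, 0)
  M1 = (+0.1245, +0.1245, 0)
  M2 = (+0.1245, -0.1245, 0)
  M3 = (-0.1245, -0.1245, 0)
Detected image corners:
  c0 = (306.359243, 305.483689) px
  c1 = (475.732900, 326.601374) px
  c2 = (511.744041, 246.084995) px
  c3 = (354.891346, 231.078482) px
Planar DLT: solve 8×8 A·h = b for H (H[2,2]=1):
  H  [+558.70711 -322.23229 +410.80511]
  H  [+7.91734 +208.64288 +275.27723]
  H  [-0.23100 -0.36815 +1.00000]
B = K⁻¹H; ‖b₁‖=0.801137, ‖b₂‖=0.801137; λ = 2/(‖b₁‖+‖b₂‖) = 1.248226, sign → tz>0 ⇒ λ=+1.248226
r₁ = λ·B[:,0] = (+0.93939,+0.18551,-0.28834); r₂ = λ·B[:,1] = (-0.30572,+0.83389,-0.45953)
r₃ = r₁×r₂ = (+0.15519,+0.51983,+0.84005); SVD([r₁ r₂ r₃]) → R = UVᵀ:
  R  [+0.93939 -0.30572 +0.15519]
  R  [+0.18551 +0.83389 +0.51983]
  R  [-0.28834 -0.45953 +0.84005]
t = (+0.13991, +0.04689, +1.24823) m
tr R = 2.613327; θ = arccos((tr R − 1)/2) = 0.632311 rad = 36.229°
axis k = ((R−Rᵀ)₃₂, (R−Rᵀ)₁₃, (R−Rᵀ)₂₁) / (2 sinθ) = (-0.828547, +0.375233, +0.415585)
rvec = θ·k = (-0.523899, +0.237264, +0.262779)

rvec=(-0.5239, 0.2373, 0.2628) tvec=(0.1399, 0.0469, 1.2482)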